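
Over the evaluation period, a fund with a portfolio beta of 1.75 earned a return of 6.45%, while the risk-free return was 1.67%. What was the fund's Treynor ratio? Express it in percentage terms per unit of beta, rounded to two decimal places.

2.73%

Treynor = (R_P − R_f) / β_P = (6.45% − 1.67%) / 1.7500 = 4.78% / 1.7500 = 2.73%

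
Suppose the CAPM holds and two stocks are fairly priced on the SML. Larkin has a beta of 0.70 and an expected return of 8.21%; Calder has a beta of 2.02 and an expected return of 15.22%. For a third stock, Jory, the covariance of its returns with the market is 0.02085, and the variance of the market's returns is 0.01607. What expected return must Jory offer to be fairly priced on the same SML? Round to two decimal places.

MRP = (15.22% − 8.21%) / (2.02 − 0.70) = 5.3106%
R_f = 8.21% − 0.70 × 5.3106% = 4.4926%
β_Jory = Cov / Var(R_m) = 0.02085 / 0.01607 = 1.2974
E(R_Jory) = R_f + β × MRP = 4.4926% + 1.2974 × 5.3106% = 11.38%

11.38%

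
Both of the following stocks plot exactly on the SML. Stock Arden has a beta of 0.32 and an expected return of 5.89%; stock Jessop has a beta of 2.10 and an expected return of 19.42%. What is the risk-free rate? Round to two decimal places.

Both satisfy E(R) = R_f + β·MRP, so the slope of the SML is
MRP = (19.42% − 5.89%) / (2.10 − 0.32) = 13.53% / 1.78 = 7.6011%
R_f = E(R_Arden) − β_Arden·MRP = 5.89% − 0.32 × 7.6011% = 3.4576%

3.46%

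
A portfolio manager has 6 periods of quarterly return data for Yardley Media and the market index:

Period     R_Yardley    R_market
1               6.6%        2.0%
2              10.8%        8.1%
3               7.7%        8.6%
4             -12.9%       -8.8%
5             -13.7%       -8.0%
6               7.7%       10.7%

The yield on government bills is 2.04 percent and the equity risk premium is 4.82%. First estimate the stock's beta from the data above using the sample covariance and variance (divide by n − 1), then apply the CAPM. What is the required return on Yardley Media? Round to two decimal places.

Mean R_i = (6.6 + 10.8 + 7.7 − 12.9 − 13.7 + 7.7) / 6 = 1.0333%
Mean R_m = (2.0 + 8.1 + 8.6 − 8.8 − 8.0 + 10.7) / 6 = 2.1000%
Σ(R_i − R̄_i)(R_m − R̄_m) = 459.3900  ⇒  Cov = 459.3900 / 5 = 91.8780
Σ(R_m − R̄_m)² = 373.0400  ⇒  Var(R_m) = 373.0400 / 5 = 74.6080
β = Cov / Var(R_m) = 91.8780 / 74.6080 = 1.2315
E(R) = R_f + β × MRP = 2.04% + 1.2315 × 4.82% = 7.98%

7.98%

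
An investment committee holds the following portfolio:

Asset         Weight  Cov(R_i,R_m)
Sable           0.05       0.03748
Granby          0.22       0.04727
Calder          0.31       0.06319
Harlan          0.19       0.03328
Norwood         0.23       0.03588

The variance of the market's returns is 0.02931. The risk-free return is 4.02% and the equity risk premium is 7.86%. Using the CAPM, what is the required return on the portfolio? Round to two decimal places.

16.47%

β_Sable = 0.03748 / 0.02931 = 1.2787
β_Granby = 0.04727 / 0.02931 = 1.6128
β_Calder = 0.06319 / 0.02931 = 2.1559
β_Harlan = 0.03328 / 0.02931 = 1.1354
β_Norwood = 0.03588 / 0.02931 = 1.2242
β_P = Σ w_i β_i = 0.05×1.2787 + 0.22×1.6128 + 0.31×2.1559 + 0.19×1.1354 + 0.23×1.2242 = 1.5844
E(R_P) = R_f + β_P × MRP = 4.02% + 1.5844 × 7.86% = 16.47%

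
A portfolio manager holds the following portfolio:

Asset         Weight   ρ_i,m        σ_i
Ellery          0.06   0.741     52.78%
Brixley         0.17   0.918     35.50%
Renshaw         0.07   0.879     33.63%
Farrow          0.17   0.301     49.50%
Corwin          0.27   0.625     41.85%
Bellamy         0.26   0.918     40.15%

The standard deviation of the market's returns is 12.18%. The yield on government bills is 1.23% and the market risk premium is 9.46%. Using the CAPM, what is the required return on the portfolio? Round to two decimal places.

23.86%

β_Ellery = 0.741 × 52.78% / 12.18% = 3.2110
β_Brixley = 0.918 × 35.50% / 12.18% = 2.6756
β_Renshaw = 0.879 × 33.63% / 12.18% = 2.4270
β_Farrow = 0.301 × 49.50% / 12.18% = 1.2233
β_Corwin = 0.625 × 41.85% / 12.18% = 2.1475
β_Bellamy = 0.918 × 40.15% / 12.18% = 3.0261
β_P = Σ w_i β_i = 0.06×3.2110 + 0.17×2.6756 + 0.07×2.4270 + 0.17×1.2233 + 0.27×2.1475 + 0.26×3.0261 = 2.3920
E(R_P) = R_f + β_P × MRP = 1.23% + 2.3920 × 9.46% = 23.86%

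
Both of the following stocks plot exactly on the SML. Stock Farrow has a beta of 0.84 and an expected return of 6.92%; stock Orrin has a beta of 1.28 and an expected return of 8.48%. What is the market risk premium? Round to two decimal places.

3.55%

Both satisfy E(R) = R_f + β·MRP, so the slope of the SML is
MRP = (8.48% − 6.92%) / (1.28 − 0.84) = 1.56% / 0.44 = 3.5455%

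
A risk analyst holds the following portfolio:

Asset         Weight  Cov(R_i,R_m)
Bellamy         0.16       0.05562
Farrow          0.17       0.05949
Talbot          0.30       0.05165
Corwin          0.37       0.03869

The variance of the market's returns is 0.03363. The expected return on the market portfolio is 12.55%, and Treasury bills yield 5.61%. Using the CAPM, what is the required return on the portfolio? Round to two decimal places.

15.69%

β_Bellamy = 0.05562 / 0.03363 = 1.6539
β_Farrow = 0.05949 / 0.03363 = 1.7690
β_Talbot = 0.05165 / 0.03363 = 1.5358
β_Corwin = 0.03869 / 0.03363 = 1.1505
β_P = Σ w_i β_i = 0.16×1.6539 + 0.17×1.7690 + 0.30×1.5358 + 0.37×1.1505 = 1.4518
MRP = 12.55% − 5.61% = 6.94%
E(R_P) = R_f + β_P × MRP = 5.61% + 1.4518 × 6.94% = 15.69%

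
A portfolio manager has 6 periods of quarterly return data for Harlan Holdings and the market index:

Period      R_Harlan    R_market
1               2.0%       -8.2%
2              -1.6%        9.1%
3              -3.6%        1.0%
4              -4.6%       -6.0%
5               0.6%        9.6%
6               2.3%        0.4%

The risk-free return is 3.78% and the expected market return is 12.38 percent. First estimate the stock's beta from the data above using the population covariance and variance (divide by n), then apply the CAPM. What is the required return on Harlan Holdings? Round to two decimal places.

Mean R_i = (2.0 − 1.6 − 3.6 − 4.6 + 0.6 + 2.3) / 6 = -0.8167%
Mean R_m = (-8.2 + 9.1 + 1.0 − 6.0 + 9.6 + 0.4) / 6 = 0.9833%
Σ(R_i − R̄_i)(R_m − R̄_m) = 4.5383  ⇒  Cov = 4.5383 / 6 = 0.7564
Σ(R_m − R̄_m)² = 273.5683  ⇒  Var(R_m) = 273.5683 / 6 = 45.5947
β = Cov / Var(R_m) = 0.7564 / 45.5947 = 0.0166
MRP = 12.38% − 3.78% = 8.60%
E(R) = R_f + β × MRP = 3.78% + 0.0166 × 8.60% = 3.92%

3.92%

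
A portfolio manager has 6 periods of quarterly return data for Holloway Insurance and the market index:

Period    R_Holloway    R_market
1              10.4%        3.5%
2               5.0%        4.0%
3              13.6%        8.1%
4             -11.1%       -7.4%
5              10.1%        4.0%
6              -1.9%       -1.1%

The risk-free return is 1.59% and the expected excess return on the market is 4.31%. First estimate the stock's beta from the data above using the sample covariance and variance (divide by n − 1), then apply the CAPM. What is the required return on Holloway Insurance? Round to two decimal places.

Mean R_i = (10.4 + 5.0 + 13.6 − 11.1 + 10.1 − 1.9) / 6 = 4.3500%
Mean R_m = (3.5 + 4.0 + 8.1 − 7.4 + 4.0 − 1.1) / 6 = 1.8500%
Σ(R_i − R̄_i)(R_m − R̄_m) = 242.9050  ⇒  Cov = 242.9050 / 5 = 48.5810
Σ(R_m − R̄_m)² = 145.2950  ⇒  Var(R_m) = 145.2950 / 5 = 29.0590
β = Cov / Var(R_m) = 48.5810 / 29.0590 = 1.6718
E(R) = R_f + β × MRP = 1.59% + 1.6718 × 4.31% = 8.80%

8.80%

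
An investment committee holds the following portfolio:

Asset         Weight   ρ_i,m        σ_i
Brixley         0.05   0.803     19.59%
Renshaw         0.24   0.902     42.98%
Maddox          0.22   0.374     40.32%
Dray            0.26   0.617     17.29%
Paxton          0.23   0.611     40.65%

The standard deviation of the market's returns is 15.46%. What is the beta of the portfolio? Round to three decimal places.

β_Brixley = 0.803 × 19.59% / 15.46% = 1.0175
β_Renshaw = 0.902 × 42.98% / 15.46% = 2.5076
β_Maddox = 0.374 × 40.32% / 15.46% = 0.9754
β_Dray = 0.617 × 17.29% / 15.46% = 0.6900
β_Paxton = 0.611 × 40.65% / 15.46% = 1.6065
β_P = Σ w_i β_i = 0.05×1.0175 + 0.24×2.5076 + 0.22×0.9754 + 0.26×0.6900 + 0.23×1.6065 = 1.4162

1.416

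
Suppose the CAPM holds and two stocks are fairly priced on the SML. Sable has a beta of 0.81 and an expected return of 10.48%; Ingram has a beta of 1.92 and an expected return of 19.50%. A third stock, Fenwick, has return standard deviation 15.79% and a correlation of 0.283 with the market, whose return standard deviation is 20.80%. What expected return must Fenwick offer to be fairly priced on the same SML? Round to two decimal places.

5.64%

MRP = (19.50% − 10.48%) / (1.92 − 0.81) = 8.1261%
R_f = 10.48% − 0.81 × 8.1261% = 3.8979%
β_Fenwick = ρ·σ_i/σ_m = 0.283 × 15.79 / 20.80 = 0.2148
E(R_Fenwick) = R_f + β × MRP = 3.8979% + 0.2148 × 8.1261% = 5.64%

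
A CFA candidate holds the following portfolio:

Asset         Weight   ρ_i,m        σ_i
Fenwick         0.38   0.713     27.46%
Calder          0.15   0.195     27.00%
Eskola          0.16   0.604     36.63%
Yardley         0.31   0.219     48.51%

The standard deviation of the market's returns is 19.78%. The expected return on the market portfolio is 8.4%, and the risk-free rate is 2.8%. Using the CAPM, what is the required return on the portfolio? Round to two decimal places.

β_Fenwick = 0.713 × 27.46% / 19.78% = 0.9898
β_Calder = 0.195 × 27.00% / 19.78% = 0.2662
β_Eskola = 0.604 × 36.63% / 19.78% = 1.1185
β_Yardley = 0.219 × 48.51% / 19.78% = 0.5371
β_P = Σ w_i β_i = 0.38×0.9898 + 0.15×0.2662 + 0.16×1.1185 + 0.31×0.5371 = 0.7615
MRP = 8.4% − 2.8% = 5.60%
E(R_P) = R_f + β_P × MRP = 2.8% + 0.7615 × 5.6% = 7.06%

7.06%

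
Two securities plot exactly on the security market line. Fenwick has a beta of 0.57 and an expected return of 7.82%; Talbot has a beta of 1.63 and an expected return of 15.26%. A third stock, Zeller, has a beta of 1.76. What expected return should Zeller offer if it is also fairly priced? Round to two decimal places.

MRP (SML slope) = (15.26% − 7.82%) / (1.63 − 0.57) = 7.44% / 1.06 = 7.0189%
R_f (intercept) = 7.82% − 0.57 × 7.0189% = 3.8192%
E(R_Zeller) = R_f + β × MRP = 3.8192% + 1.76 × 7.0189% = 16.17%

16.17%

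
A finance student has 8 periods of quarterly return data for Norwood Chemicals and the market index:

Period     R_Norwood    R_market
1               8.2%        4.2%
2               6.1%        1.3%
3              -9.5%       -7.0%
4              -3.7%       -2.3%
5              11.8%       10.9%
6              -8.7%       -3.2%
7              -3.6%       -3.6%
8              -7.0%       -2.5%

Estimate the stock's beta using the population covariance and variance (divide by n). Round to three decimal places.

1.367

Mean R_i = (8.2 + 6.1 − 9.5 − 3.7 + 11.8 − 8.7 − 3.6 − 7.0) / 8 = -0.8000%
Mean R_m = (4.2 + 1.3 − 7.0 − 2.3 + 10.9 − 3.2 − 3.6 − 2.5) / 8 = -0.2750%
Σ(R_i − R̄_i)(R_m − R̄_m) = 302.5400  ⇒  Cov = 302.5400 / 8 = 37.8175
Σ(R_m − R̄_m)² = 221.2750  ⇒  Var(R_m) = 221.2750 / 8 = 27.6594
β = Cov / Var(R_m) = 37.8175 / 27.6594 = 1.3673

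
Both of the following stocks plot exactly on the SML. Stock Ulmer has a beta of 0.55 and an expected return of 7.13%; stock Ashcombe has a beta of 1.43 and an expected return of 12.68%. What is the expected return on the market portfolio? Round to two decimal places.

9.97%

Both satisfy E(R) = R_f + β·MRP, so the slope of the SML is
MRP = (12.68% − 7.13%) / (1.43 − 0.55) = 5.55% / 0.88 = 6.3068%
R_f = E(R_Ulmer) − β_Ulmer·MRP = 7.13% − 0.55 × 6.3068% = 3.6613%
E(R_m) = R_f + MRP = 3.6613% + 6.3068% = 9.97%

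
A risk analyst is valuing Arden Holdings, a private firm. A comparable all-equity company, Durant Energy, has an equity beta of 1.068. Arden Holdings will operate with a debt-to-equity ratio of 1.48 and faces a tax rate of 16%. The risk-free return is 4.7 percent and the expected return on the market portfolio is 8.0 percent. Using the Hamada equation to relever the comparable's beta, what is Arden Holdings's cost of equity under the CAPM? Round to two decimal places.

β_L = β_U × [1 + (1 − t)(D/E)] = 1.068 × [1 + (1 − 0.16) × 1.48]
    = 1.068 × [1 + 0.84 × 1.48] = 1.068 × 2.2432 = 2.3957
MRP = 8.0% − 4.7% = 3.30%
E(R) = R_f + β_L × MRP = 4.7% + 2.3957 × 3.3% = 12.61%

12.61%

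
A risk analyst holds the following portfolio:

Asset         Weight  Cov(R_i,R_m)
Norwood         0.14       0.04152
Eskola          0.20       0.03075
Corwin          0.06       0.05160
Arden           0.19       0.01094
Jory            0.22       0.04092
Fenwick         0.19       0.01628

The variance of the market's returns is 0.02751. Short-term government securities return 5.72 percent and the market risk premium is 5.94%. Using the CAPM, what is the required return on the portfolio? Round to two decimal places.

12.03%

β_Norwood = 0.04152 / 0.02751 = 1.5093
β_Eskola = 0.03075 / 0.02751 = 1.1178
β_Corwin = 0.05160 / 0.02751 = 1.8757
β_Arden = 0.01094 / 0.02751 = 0.3977
β_Jory = 0.04092 / 0.02751 = 1.4875
β_Fenwick = 0.01628 / 0.02751 = 0.5918
β_P = Σ w_i β_i = 0.14×1.5093 + 0.20×1.1178 + 0.06×1.8757 + 0.19×0.3977 + 0.22×1.4875 + 0.19×0.5918 = 1.0627
E(R_P) = R_f + β_P × MRP = 5.72% + 1.0627 × 5.94% = 12.03%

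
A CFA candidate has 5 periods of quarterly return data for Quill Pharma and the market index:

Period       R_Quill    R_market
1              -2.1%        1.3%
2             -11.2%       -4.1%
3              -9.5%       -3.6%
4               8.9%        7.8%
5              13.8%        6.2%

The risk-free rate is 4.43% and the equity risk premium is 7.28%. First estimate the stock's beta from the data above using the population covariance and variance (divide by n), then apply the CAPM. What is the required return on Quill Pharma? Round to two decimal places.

18.63%

Mean R_i = (-2.1 − 11.2 − 9.5 + 8.9 + 13.8) / 5 = -0.0200%
Mean R_m = (1.3 − 4.1 − 3.6 + 7.8 + 6.2) / 5 = 1.5200%
Σ(R_i − R̄_i)(R_m − R̄_m) = 232.5220  ⇒  Cov = 232.5220 / 5 = 46.5044
Σ(R_m − R̄_m)² = 119.1880  ⇒  Var(R_m) = 119.1880 / 5 = 23.8376
β = Cov / Var(R_m) = 46.5044 / 23.8376 = 1.9509
E(R) = R_f + β × MRP = 4.43% + 1.9509 × 7.28% = 18.63%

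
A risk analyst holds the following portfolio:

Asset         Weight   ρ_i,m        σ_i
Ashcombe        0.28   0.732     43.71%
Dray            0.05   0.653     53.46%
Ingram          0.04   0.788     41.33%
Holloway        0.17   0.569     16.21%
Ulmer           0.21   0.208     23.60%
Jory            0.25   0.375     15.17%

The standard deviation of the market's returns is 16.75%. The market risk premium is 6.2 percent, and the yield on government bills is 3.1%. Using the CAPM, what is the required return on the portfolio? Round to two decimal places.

β_Ashcombe = 0.732 × 43.71% / 16.75% = 1.9102
β_Dray = 0.653 × 53.46% / 16.75% = 2.0841
β_Ingram = 0.788 × 41.33% / 16.75% = 1.9444
β_Holloway = 0.569 × 16.21% / 16.75% = 0.5507
β_Ulmer = 0.208 × 23.60% / 16.75% = 0.2931
β_Jory = 0.375 × 15.17% / 16.75% = 0.3396
β_P = Σ w_i β_i = 0.28×1.9102 + 0.05×2.0841 + 0.04×1.9444 + 0.17×0.5507 + 0.21×0.2931 + 0.25×0.3396 = 0.9569
E(R_P) = R_f + β_P × MRP = 3.1% + 0.9569 × 6.2% = 9.03%

9.03%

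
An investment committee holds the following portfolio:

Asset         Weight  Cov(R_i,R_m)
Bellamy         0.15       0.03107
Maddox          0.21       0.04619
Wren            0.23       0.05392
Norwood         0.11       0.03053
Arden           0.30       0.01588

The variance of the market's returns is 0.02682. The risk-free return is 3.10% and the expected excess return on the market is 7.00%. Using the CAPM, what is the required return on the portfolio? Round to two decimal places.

β_Bellamy = 0.03107 / 0.02682 = 1.1585
β_Maddox = 0.04619 / 0.02682 = 1.7222
β_Wren = 0.05392 / 0.02682 = 2.0104
β_Norwood = 0.03053 / 0.02682 = 1.1383
β_Arden = 0.01588 / 0.02682 = 0.5921
β_P = Σ w_i β_i = 0.15×1.1585 + 0.21×1.7222 + 0.23×2.0104 + 0.11×1.1383 + 0.30×0.5921 = 1.3007
E(R_P) = R_f + β_P × MRP = 3.10% + 1.3007 × 7.00% = 12.20%

12.20%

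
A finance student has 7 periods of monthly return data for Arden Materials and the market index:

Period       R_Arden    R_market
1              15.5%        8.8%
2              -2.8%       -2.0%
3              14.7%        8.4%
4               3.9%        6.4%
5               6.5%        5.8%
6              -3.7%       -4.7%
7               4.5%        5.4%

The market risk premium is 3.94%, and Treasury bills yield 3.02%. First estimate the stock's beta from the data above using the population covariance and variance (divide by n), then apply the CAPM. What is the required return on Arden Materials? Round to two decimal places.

8.15%

Mean R_i = (15.5 − 2.8 + 14.7 + 3.9 + 6.5 − 3.7 + 4.5) / 7 = 5.5143%
Mean R_m = (8.8 − 2.0 + 8.4 + 6.4 + 5.8 − 4.7 + 5.4) / 7 = 4.0143%
Σ(R_i − R̄_i)(R_m − R̄_m) = 214.8786  ⇒  Cov = 214.8786 / 7 = 30.6969
Σ(R_m − R̄_m)² = 165.0486  ⇒  Var(R_m) = 165.0486 / 7 = 23.5784
β = Cov / Var(R_m) = 30.6969 / 23.5784 = 1.3019
E(R) = R_f + β × MRP = 3.02% + 1.3019 × 3.94% = 8.15%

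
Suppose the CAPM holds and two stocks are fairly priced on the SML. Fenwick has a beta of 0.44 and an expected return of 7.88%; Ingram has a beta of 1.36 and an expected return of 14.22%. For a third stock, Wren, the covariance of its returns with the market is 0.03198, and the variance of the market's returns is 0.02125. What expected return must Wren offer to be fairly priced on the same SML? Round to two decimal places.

15.22%

MRP = (14.22% − 7.88%) / (1.36 − 0.44) = 6.8913%
R_f = 7.88% − 0.44 × 6.8913% = 4.8478%
β_Wren = Cov / Var(R_m) = 0.03198 / 0.02125 = 1.5049
E(R_Wren) = R_f + β × MRP = 4.8478% + 1.5049 × 6.8913% = 15.22%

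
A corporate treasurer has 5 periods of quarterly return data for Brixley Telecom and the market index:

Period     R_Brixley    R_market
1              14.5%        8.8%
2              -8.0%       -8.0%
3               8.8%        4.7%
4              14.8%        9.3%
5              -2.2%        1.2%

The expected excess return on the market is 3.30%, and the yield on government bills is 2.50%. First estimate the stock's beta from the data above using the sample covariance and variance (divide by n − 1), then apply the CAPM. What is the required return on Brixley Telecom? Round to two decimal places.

Mean R_i = (14.5 − 8.0 + 8.8 + 14.8 − 2.2) / 5 = 5.5800%
Mean R_m = (8.8 − 8.0 + 4.7 + 9.3 + 1.2) / 5 = 3.2000%
Σ(R_i − R̄_i)(R_m − R̄_m) = 278.6800  ⇒  Cov = 278.6800 / 4 = 69.6700
Σ(R_m − R̄_m)² = 200.2600  ⇒  Var(R_m) = 200.2600 / 4 = 50.0650
β = Cov / Var(R_m) = 69.6700 / 50.0650 = 1.3916
E(R) = R_f + β × MRP = 2.50% + 1.3916 × 3.30% = 7.09%

7.09%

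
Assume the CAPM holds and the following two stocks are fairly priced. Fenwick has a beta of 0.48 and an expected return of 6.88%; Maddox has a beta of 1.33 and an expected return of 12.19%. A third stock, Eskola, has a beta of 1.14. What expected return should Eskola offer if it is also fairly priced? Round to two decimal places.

11.00%

MRP (SML slope) = (12.19% − 6.88%) / (1.33 − 0.48) = 5.31% / 0.85 = 6.2471%
R_f (intercept) = 6.88% − 0.48 × 6.2471% = 3.8814%
E(R_Eskola) = R_f + β × MRP = 3.8814% + 1.14 × 6.2471% = 11.00%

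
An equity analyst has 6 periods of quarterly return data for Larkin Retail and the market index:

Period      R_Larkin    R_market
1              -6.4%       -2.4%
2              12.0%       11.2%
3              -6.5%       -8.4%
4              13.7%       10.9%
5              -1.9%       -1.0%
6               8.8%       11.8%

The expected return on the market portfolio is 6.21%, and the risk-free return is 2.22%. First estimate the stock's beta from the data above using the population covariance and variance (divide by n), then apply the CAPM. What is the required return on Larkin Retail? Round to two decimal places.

6.29%

Mean R_i = (-6.4 + 12.0 − 6.5 + 13.7 − 1.9 + 8.8) / 6 = 3.2833%
Mean R_m = (-2.4 + 11.2 − 8.4 + 10.9 − 1.0 + 11.8) / 6 = 3.6833%
Σ(R_i − R̄_i)(R_m − R̄_m) = 386.8683  ⇒  Cov = 386.8683 / 6 = 64.4781
Σ(R_m − R̄_m)² = 379.4083  ⇒  Var(R_m) = 379.4083 / 6 = 63.2347
β = Cov / Var(R_m) = 64.4781 / 63.2347 = 1.0197
MRP = 6.21% − 2.22% = 3.99%
E(R) = R_f + β × MRP = 2.22% + 1.0197 × 3.99% = 6.29%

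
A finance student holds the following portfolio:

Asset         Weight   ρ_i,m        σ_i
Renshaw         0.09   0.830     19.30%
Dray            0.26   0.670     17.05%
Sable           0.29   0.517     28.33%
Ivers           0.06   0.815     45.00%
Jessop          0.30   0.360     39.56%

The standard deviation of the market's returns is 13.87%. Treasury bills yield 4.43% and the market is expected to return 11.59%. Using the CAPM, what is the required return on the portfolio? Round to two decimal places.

12.24%

β_Renshaw = 0.830 × 19.30% / 13.87% = 1.1549
β_Dray = 0.670 × 17.05% / 13.87% = 0.8236
β_Sable = 0.517 × 28.33% / 13.87% = 1.0560
β_Ivers = 0.815 × 45.00% / 13.87% = 2.6442
β_Jessop = 0.360 × 39.56% / 13.87% = 1.0268
β_P = Σ w_i β_i = 0.09×1.1549 + 0.26×0.8236 + 0.29×1.0560 + 0.06×2.6442 + 0.30×1.0268 = 1.0910
MRP = 11.59% − 4.43% = 7.16%
E(R_P) = R_f + β_P × MRP = 4.43% + 1.0910 × 7.16% = 12.24%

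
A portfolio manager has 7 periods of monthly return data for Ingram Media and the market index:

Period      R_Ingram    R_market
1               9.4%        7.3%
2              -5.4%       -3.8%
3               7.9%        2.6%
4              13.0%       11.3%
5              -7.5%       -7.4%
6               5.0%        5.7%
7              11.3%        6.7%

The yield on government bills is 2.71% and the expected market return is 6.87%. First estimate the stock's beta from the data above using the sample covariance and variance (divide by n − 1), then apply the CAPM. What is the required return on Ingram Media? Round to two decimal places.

Mean R_i = (9.4 − 5.4 + 7.9 + 13.0 − 7.5 + 5.0 + 11.3) / 7 = 4.8143%
Mean R_m = (7.3 − 3.8 + 2.6 + 11.3 − 7.4 + 5.7 + 6.7) / 7 = 3.2000%
Σ(R_i − R̄_i)(R_m − R̄_m) = 308.4500  ⇒  Cov = 308.4500 / 6 = 51.4083
Σ(R_m − R̄_m)² = 262.6400  ⇒  Var(R_m) = 262.6400 / 6 = 43.7733
β = Cov / Var(R_m) = 51.4083 / 43.7733 = 1.1744
MRP = 6.87% − 2.71% = 4.16%
E(R) = R_f + β × MRP = 2.71% + 1.1744 × 4.16% = 7.60%

7.60%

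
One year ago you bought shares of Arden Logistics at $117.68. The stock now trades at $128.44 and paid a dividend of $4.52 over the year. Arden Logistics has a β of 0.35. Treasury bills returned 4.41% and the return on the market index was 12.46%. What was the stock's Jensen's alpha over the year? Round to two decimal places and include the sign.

Realised HPR = (P1 + D1 − P0) / P0 = (128.44 + 4.52 − 117.68) / 117.68 = 15.28 / 117.68 = 12.9844%
MRP = 12.46% − 4.41% = 8.05%
CAPM required = R_f + β·MRP = 4.41% + 0.35 × 8.05% = 7.2275%
α = realised − required = 12.9844% − 7.2275% = +5.76%

+5.76%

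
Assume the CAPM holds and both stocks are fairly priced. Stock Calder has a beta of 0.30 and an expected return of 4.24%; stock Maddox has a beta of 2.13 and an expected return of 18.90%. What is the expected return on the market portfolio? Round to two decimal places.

Both satisfy E(R) = R_f + β·MRP, so the slope of the SML is
MRP = (18.90% − 4.24%) / (2.13 − 0.30) = 14.66% / 1.83 = 8.0109%
R_f = E(R_Calder) − β_Calder·MRP = 4.24% − 0.30 × 8.0109% = 1.8367%
E(R_m) = R_f + MRP = 1.8367% + 8.0109% = 9.85%

9.85%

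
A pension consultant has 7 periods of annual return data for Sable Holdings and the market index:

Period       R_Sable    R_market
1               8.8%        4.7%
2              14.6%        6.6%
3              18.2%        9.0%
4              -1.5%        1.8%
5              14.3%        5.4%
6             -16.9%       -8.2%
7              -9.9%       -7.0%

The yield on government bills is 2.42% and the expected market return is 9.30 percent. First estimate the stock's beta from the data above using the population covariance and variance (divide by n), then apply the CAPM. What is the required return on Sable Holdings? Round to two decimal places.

Mean R_i = (8.8 + 14.6 + 18.2 − 1.5 + 14.3 − 16.9 − 9.9) / 7 = 3.9429%
Mean R_m = (4.7 + 6.6 + 9.0 + 1.8 + 5.4 − 8.2 − 7.0) / 7 = 1.7571%
Σ(R_i − R̄_i)(R_m − R̄_m) = 535.4229  ⇒  Cov = 535.4229 / 7 = 76.4890
Σ(R_m − R̄_m)² = 273.6771  ⇒  Var(R_m) = 273.6771 / 7 = 39.0967
β = Cov / Var(R_m) = 76.4890 / 39.0967 = 1.9564
MRP = 9.30% − 2.42% = 6.88%
E(R) = R_f + β × MRP = 2.42% + 1.9564 × 6.88% = 15.88%

15.88%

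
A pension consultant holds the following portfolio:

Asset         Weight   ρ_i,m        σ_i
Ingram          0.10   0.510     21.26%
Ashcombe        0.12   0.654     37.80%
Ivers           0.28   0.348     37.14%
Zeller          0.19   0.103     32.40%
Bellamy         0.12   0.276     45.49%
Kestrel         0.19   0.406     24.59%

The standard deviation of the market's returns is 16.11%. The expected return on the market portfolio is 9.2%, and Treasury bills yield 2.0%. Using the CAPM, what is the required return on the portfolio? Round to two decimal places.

7.23%

β_Ingram = 0.510 × 21.26% / 16.11% = 0.6730
β_Ashcombe = 0.654 × 37.80% / 16.11% = 1.5345
β_Ivers = 0.348 × 37.14% / 16.11% = 0.8023
β_Zeller = 0.103 × 32.40% / 16.11% = 0.2072
β_Bellamy = 0.276 × 45.49% / 16.11% = 0.7793
β_Kestrel = 0.406 × 24.59% / 16.11% = 0.6197
β_P = Σ w_i β_i = 0.10×0.6730 + 0.12×1.5345 + 0.28×0.8023 + 0.19×0.2072 + 0.12×0.7793 + 0.19×0.6197 = 0.7267
MRP = 9.2% − 2.0% = 7.20%
E(R_P) = R_f + β_P × MRP = 2.0% + 0.7267 × 7.2% = 7.23%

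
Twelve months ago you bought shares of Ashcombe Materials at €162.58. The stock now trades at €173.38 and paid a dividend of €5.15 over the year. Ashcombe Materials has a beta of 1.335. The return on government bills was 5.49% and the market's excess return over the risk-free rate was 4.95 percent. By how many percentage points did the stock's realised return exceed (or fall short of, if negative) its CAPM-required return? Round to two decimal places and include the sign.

-2.29%

Realised HPR = (P1 + D1 − P0) / P0 = (173.38 + 5.15 − 162.58) / 162.58 = 15.95 / 162.58 = 9.8106%
CAPM required = R_f + β·MRP = 5.49% + 1.335 × 4.95% = 12.09825%
α = realised − required = 9.8106% − 12.09825% = -2.29%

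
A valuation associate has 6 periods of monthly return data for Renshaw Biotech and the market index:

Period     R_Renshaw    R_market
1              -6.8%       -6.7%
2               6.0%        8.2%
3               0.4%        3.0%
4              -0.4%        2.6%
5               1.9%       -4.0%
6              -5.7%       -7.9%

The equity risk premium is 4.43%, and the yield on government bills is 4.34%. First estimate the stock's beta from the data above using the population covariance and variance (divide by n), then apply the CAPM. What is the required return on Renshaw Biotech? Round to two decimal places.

7.16%

Mean R_i = (-6.8 + 6.0 + 0.4 − 0.4 + 1.9 − 5.7) / 6 = -0.7667%
Mean R_m = (-6.7 + 8.2 + 3.0 + 2.6 − 4.0 − 7.9) / 6 = -0.8000%
Σ(R_i − R̄_i)(R_m − R̄_m) = 128.6700  ⇒  Cov = 128.6700 / 6 = 21.4450
Σ(R_m − R̄_m)² = 202.4600  ⇒  Var(R_m) = 202.4600 / 6 = 33.7433
β = Cov / Var(R_m) = 21.4450 / 33.7433 = 0.6355
E(R) = R_f + β × MRP = 4.34% + 0.6355 × 4.43% = 7.16%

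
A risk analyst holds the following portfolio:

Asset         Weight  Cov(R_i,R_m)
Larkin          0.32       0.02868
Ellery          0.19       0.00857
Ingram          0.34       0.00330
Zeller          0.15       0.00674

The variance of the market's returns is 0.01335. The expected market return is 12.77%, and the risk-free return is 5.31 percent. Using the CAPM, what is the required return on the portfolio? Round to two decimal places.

12.54%

β_Larkin = 0.02868 / 0.01335 = 2.1483
β_Ellery = 0.00857 / 0.01335 = 0.6419
β_Ingram = 0.00330 / 0.01335 = 0.2472
β_Zeller = 0.00674 / 0.01335 = 0.5049
β_P = Σ w_i β_i = 0.32×2.1483 + 0.19×0.6419 + 0.34×0.2472 + 0.15×0.5049 = 0.9692
MRP = 12.77% − 5.31% = 7.46%
E(R_P) = R_f + β_P × MRP = 5.31% + 0.9692 × 7.46% = 12.54%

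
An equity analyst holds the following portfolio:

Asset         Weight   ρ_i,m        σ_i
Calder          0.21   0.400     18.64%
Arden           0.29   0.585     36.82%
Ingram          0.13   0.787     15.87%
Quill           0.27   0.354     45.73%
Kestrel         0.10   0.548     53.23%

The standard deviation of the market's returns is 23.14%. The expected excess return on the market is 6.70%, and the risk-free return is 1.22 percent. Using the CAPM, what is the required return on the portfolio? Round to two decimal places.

6.06%

β_Calder = 0.400 × 18.64% / 23.14% = 0.3222
β_Arden = 0.585 × 36.82% / 23.14% = 0.9308
β_Ingram = 0.787 × 15.87% / 23.14% = 0.5397
β_Quill = 0.354 × 45.73% / 23.14% = 0.6996
β_Kestrel = 0.548 × 53.23% / 23.14% = 1.2606
β_P = Σ w_i β_i = 0.21×0.3222 + 0.29×0.9308 + 0.13×0.5397 + 0.27×0.6996 + 0.10×1.2606 = 0.7227
E(R_P) = R_f + β_P × MRP = 1.22% + 0.7227 × 6.70% = 6.06%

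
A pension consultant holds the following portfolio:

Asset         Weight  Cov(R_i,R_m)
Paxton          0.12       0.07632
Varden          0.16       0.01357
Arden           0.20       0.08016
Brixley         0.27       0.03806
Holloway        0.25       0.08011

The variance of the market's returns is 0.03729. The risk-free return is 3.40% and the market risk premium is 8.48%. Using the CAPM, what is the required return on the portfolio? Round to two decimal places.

16.51%

β_Paxton = 0.07632 / 0.03729 = 2.0467
β_Varden = 0.01357 / 0.03729 = 0.3639
β_Arden = 0.08016 / 0.03729 = 2.1496
β_Brixley = 0.03806 / 0.03729 = 1.0206
β_Holloway = 0.08011 / 0.03729 = 2.1483
β_P = Σ w_i β_i = 0.12×2.0467 + 0.16×0.3639 + 0.20×2.1496 + 0.27×1.0206 + 0.25×2.1483 = 1.5464
E(R_P) = R_f + β_P × MRP = 3.40% + 1.5464 × 8.48% = 16.51%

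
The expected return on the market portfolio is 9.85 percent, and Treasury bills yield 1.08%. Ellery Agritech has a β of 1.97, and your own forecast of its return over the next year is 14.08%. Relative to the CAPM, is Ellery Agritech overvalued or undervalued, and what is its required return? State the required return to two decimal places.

Overvalued; required return 18.36%

MRP = 9.85% − 1.08% = 8.77%
Required return = R_f + β·MRP = 1.08% + 1.97 × 8.77% = 18.36%
Forecast 14.08% < required 18.36% → the stock plots below the SML → overvalued.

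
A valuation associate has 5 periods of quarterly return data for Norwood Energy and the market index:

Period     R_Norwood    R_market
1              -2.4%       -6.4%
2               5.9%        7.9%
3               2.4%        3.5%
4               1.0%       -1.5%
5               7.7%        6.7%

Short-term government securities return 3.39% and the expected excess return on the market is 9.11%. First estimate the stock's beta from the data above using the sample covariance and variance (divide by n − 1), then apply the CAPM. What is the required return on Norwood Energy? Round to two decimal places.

9.21%

Mean R_i = (-2.4 + 5.9 + 2.4 + 1.0 + 7.7) / 5 = 2.9200%
Mean R_m = (-6.4 + 7.9 + 3.5 − 1.5 + 6.7) / 5 = 2.0400%
Σ(R_i − R̄_i)(R_m − R̄_m) = 90.6760  ⇒  Cov = 90.6760 / 4 = 22.6690
Σ(R_m − R̄_m)² = 141.9520  ⇒  Var(R_m) = 141.9520 / 4 = 35.4880
β = Cov / Var(R_m) = 22.6690 / 35.4880 = 0.6388
E(R) = R_f + β × MRP = 3.39% + 0.6388 × 9.11% = 9.21%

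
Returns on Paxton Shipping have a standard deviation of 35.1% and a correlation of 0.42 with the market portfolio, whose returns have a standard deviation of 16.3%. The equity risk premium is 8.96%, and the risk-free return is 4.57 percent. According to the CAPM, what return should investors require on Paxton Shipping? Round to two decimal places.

12.67%

β = ρ × σ_i / σ_m = 0.42 × 35.1% / 16.3% = 0.9044
E(R) = 4.57% + 0.9044 × 8.96% = 12.67%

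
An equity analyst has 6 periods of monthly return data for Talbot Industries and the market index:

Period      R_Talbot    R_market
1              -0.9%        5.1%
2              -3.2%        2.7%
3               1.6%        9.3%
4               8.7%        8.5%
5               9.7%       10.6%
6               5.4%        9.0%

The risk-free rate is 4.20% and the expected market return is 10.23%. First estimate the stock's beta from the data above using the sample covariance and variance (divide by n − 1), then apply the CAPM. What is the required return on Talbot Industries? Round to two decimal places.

Mean R_i = (-0.9 − 3.2 + 1.6 + 8.7 + 9.7 + 5.4) / 6 = 3.5500%
Mean R_m = (5.1 + 2.7 + 9.3 + 8.5 + 10.6 + 9.0) / 6 = 7.5333%
Σ(R_i − R̄_i)(R_m − R̄_m) = 66.5600  ⇒  Cov = 66.5600 / 5 = 13.3120
Σ(R_m − R̄_m)² = 44.8933  ⇒  Var(R_m) = 44.8933 / 5 = 8.9787
β = Cov / Var(R_m) = 13.3120 / 8.9787 = 1.4826
MRP = 10.23% − 4.20% = 6.03%
E(R) = R_f + β × MRP = 4.20% + 1.4826 × 6.03% = 13.14%

13.14%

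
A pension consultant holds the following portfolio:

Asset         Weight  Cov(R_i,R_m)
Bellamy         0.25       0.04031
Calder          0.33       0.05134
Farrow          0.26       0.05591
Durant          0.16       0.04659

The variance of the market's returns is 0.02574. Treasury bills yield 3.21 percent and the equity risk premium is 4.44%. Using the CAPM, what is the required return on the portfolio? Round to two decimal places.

11.66%

β_Bellamy = 0.04031 / 0.02574 = 1.5660
β_Calder = 0.05134 / 0.02574 = 1.9946
β_Farrow = 0.05591 / 0.02574 = 2.1721
β_Durant = 0.04659 / 0.02574 = 1.8100
β_P = Σ w_i β_i = 0.25×1.5660 + 0.33×1.9946 + 0.26×2.1721 + 0.16×1.8100 = 1.9041
E(R_P) = R_f + β_P × MRP = 3.21% + 1.9041 × 4.44% = 11.66%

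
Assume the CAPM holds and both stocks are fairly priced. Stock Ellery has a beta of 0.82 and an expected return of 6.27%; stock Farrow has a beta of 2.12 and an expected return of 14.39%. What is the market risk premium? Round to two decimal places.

6.25%

Both satisfy E(R) = R_f + β·MRP, so the slope of the SML is
MRP = (14.39% − 6.27%) / (2.12 − 0.82) = 8.12% / 1.30 = 6.2462%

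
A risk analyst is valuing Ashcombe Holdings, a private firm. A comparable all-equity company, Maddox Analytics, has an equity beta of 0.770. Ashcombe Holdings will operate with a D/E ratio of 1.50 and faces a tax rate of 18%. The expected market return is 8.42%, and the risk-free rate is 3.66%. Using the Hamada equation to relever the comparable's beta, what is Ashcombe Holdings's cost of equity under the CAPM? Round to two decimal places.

11.83%

β_L = β_U × [1 + (1 − t)(D/E)] = 0.770 × [1 + (1 − 0.18) × 1.50]
    = 0.770 × [1 + 0.82 × 1.50] = 0.770 × 2.2300 = 1.7171
MRP = 8.42% − 3.66% = 4.76%
E(R) = R_f + β_L × MRP = 3.66% + 1.7171 × 4.76% = 11.83%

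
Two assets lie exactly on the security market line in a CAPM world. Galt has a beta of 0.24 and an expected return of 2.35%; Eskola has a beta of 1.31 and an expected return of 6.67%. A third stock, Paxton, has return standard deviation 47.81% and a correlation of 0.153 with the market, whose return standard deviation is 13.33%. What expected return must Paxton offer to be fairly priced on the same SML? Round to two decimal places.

3.60%

MRP = (6.67% − 2.35%) / (1.31 − 0.24) = 4.0374%
R_f = 2.35% − 0.24 × 4.0374% = 1.3810%
β_Paxton = ρ·σ_i/σ_m = 0.153 × 47.81 / 13.33 = 0.5488
E(R_Paxton) = R_f + β × MRP = 1.3810% + 0.5488 × 4.0374% = 3.60%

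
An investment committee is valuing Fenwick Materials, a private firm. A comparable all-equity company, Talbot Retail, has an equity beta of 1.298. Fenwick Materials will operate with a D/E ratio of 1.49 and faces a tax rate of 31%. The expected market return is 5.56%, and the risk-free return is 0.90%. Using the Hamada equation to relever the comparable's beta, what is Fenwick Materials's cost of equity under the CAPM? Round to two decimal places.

β_L = β_U × [1 + (1 − t)(D/E)] = 1.298 × [1 + (1 − 0.31) × 1.49]
    = 1.298 × [1 + 0.69 × 1.49] = 1.298 × 2.0281 = 2.6325
MRP = 5.56% − 0.90% = 4.66%
E(R) = R_f + β_L × MRP = 0.90% + 2.6325 × 4.66% = 13.17%

13.17%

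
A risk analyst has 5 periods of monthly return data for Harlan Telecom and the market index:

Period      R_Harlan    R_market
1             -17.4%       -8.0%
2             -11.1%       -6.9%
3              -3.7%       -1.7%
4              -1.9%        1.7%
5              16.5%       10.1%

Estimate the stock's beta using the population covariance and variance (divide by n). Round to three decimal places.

1.716

Mean R_i = (-17.4 − 11.1 − 3.7 − 1.9 + 16.5) / 5 = -3.5200%
Mean R_m = (-8.0 − 6.9 − 1.7 + 1.7 + 10.1) / 5 = -0.9600%
Σ(R_i − R̄_i)(R_m − R̄_m) = 368.6040  ⇒  Cov = 368.6040 / 5 = 73.7208
Σ(R_m − R̄_m)² = 214.7920  ⇒  Var(R_m) = 214.7920 / 5 = 42.9584
β = Cov / Var(R_m) = 73.7208 / 42.9584 = 1.7161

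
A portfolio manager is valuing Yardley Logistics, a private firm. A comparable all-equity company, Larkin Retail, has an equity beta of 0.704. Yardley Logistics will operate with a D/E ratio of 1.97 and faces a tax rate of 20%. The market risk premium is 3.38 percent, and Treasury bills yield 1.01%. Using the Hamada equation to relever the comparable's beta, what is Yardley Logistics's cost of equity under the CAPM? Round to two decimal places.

β_L = β_U × [1 + (1 − t)(D/E)] = 0.704 × [1 + (1 − 0.20) × 1.97]
    = 0.704 × [1 + 0.80 × 1.97] = 0.704 × 2.5760 = 1.8135
E(R) = R_f + β_L × MRP = 1.01% + 1.8135 × 3.38% = 7.14%

7.14%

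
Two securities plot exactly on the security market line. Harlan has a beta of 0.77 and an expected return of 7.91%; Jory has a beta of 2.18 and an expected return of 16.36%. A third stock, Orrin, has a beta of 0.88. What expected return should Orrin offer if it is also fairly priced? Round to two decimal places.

8.57%

MRP (SML slope) = (16.36% − 7.91%) / (2.18 − 0.77) = 8.45% / 1.41 = 5.9929%
R_f (intercept) = 7.91% − 0.77 × 5.9929% = 3.2955%
E(R_Orrin) = R_f + β × MRP = 3.2955% + 0.88 × 5.9929% = 8.57%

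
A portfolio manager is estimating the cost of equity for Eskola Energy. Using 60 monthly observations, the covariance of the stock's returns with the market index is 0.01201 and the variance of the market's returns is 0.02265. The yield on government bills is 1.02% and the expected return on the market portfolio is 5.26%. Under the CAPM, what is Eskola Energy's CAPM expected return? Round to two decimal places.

3.27%

β = Cov(R_i, R_m) / Var(R_m) = 0.01201 / 0.02265 = 0.5302
MRP = 5.26% − 1.02% = 4.24%
E(R) = R_f + β × MRP = 1.02% + 0.5302 × 4.24% = 3.27%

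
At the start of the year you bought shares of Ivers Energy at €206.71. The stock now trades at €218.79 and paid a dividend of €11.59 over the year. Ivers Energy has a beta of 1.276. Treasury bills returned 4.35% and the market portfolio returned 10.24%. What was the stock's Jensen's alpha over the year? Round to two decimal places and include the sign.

-0.41%

Realised HPR = (P1 + D1 − P0) / P0 = (218.79 + 11.59 − 206.71) / 206.71 = 23.67 / 206.71 = 11.4508%
MRP = 10.24% − 4.35% = 5.89%
CAPM required = R_f + β·MRP = 4.35% + 1.276 × 5.89% = 11.86564%
α = realised − required = 11.4508% − 11.86564% = -0.41%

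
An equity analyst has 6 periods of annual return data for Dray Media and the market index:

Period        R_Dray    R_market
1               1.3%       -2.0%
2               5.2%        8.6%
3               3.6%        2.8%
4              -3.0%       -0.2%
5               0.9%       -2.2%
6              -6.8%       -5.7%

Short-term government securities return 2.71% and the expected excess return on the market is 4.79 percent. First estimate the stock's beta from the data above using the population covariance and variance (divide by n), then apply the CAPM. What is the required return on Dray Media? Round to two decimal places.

6.19%

Mean R_i = (1.3 + 5.2 + 3.6 − 3.0 + 0.9 − 6.8) / 6 = 0.2000%
Mean R_m = (-2.0 + 8.6 + 2.8 − 0.2 − 2.2 − 5.7) / 6 = 0.2167%
Σ(R_i − R̄_i)(R_m − R̄_m) = 89.3200  ⇒  Cov = 89.3200 / 6 = 14.8867
Σ(R_m − R̄_m)² = 122.8883  ⇒  Var(R_m) = 122.8883 / 6 = 20.4814
β = Cov / Var(R_m) = 14.8867 / 20.4814 = 0.7268
E(R) = R_f + β × MRP = 2.71% + 0.7268 × 4.79% = 6.19%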